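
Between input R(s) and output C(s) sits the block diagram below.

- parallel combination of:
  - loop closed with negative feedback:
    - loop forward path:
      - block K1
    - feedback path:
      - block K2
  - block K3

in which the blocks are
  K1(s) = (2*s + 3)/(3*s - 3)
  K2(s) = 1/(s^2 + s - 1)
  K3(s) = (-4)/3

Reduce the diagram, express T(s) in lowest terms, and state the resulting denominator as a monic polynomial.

The answer is s^3 - 4*s/3 + 2.

Reasoning:
Step 1 - feedback reduction of K1, K2 gives (2*s^3 + 5*s^2 + s - 3)/(3*s^3 - 4*s + 6)
Step 2 - reduce the parallel group [K1/(1+K1*K2)], K3 gives (-6*s^3 + 15*s^2 + 19*s - 33)/(9*s^3 - 12*s + 18)
No further cancellation is possible in the step-2 result, so that is T(s). Its denominator becomes monic after dividing by the leading coefficient 9.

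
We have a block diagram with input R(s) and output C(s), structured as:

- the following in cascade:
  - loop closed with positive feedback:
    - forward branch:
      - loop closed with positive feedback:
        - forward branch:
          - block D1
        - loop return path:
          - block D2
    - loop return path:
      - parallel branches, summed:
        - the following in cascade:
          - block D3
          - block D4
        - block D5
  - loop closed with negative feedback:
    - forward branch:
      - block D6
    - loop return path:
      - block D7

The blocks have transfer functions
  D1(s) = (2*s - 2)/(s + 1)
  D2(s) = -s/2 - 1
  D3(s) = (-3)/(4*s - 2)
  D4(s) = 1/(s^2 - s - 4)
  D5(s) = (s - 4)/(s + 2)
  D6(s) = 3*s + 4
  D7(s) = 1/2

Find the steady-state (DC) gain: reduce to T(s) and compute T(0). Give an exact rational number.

Reducing step by step:

[1] feedback reduction of D1, D2, giving (2*s - 2)/(s^2 + 2*s - 1)
[2] reduce the series chain D3, D4, giving (-3)/(4*s^3 - 6*s^2 - 14*s + 8)
[3] sum the parallel branches (D3*D4), D5, giving (4*s^4 - 22*s^3 + 10*s^2 + 61*s - 38)/(4*s^4 + 2*s^3 - 26*s^2 - 20*s + 16)
[4] apply the feedback formula to [D1/(1-D1*D2)], ((D3*D4)+D5), giving (4*s^5 - 2*s^4 - 28*s^3 + 6*s^2 + 36*s - 16)/(2*s^6 + s^5 + 13*s^4 - 69*s^3 - 50*s^2 + 125*s - 46)
[5] apply the feedback formula to D6, D7, giving (6*s + 8)/(3*s + 6)
[6] series reduction of [[D1/(1-D1*D2)]/(1-[D1/(1-D1*D2)]*((D3*D4)+D5))], [D6/(1+D6*D7)], giving (24*s^5 - 28*s^4 - 128*s^3 + 68*s^2 + 128*s - 64)/(6*s^6 + 3*s^5 + 39*s^4 - 207*s^3 - 150*s^2 + 375*s - 138)
DC gain: substitute s = 0 into T(s) from step 6: T(0) = -64/(-138) = 32/69.

Answer: 32/69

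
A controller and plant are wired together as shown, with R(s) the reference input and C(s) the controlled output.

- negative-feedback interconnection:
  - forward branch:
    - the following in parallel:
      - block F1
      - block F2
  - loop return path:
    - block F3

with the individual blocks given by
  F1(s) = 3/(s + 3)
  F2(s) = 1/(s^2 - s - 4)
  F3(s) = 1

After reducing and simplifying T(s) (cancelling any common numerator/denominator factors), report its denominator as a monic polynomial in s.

1. parallel reduction of F1, F2, giving (3*s^2 - 2*s - 9)/(s^3 + 2*s^2 - 7*s - 12)
2. apply the feedback formula to (F1+F2), F3, giving (3*s^2 - 2*s - 9)/(s^3 + 5*s^2 - 9*s - 21)
The result of step 2 is T(s) in lowest terms. Its denominator already has leading coefficient 1, so it is monic as it stands.

Hence the answer: s^3 + 5*s^2 - 9*s - 21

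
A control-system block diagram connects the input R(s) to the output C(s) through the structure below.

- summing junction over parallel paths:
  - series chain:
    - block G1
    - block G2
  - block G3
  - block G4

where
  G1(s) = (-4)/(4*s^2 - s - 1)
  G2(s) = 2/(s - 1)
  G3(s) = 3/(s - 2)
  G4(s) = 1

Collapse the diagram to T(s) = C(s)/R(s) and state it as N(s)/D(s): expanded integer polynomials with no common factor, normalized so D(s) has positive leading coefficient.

1. combine G1, G2 in series = (-8)/(4*s^3 - 5*s^2 + 1)
2. combine (G1*G2), G3, G4 in parallel: this yields T(s), and no further normalization is needed

Therefore the answer is (4*s^4 - s^3 - 5*s^2 - 7*s + 17)/(4*s^4 - 13*s^3 + 10*s^2 + s - 2).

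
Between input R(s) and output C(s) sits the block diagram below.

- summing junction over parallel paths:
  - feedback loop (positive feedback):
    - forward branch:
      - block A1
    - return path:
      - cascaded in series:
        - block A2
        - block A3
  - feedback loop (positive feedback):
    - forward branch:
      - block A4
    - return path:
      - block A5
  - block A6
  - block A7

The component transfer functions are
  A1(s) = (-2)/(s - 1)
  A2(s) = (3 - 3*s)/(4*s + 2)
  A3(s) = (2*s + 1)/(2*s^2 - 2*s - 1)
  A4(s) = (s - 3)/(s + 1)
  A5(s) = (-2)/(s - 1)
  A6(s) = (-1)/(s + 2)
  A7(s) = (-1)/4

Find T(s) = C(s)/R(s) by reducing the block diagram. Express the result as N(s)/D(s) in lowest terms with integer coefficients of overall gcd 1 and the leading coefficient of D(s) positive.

Reducing step by step:

(1) reduce the series chain A2, A3; result (3 - 3*s)/(4*s^2 - 4*s - 2)
(2) reduce the feedback loop with forward A1 and return (A2*A3); result (-2*s^2 + 2*s + 1)/(s^3 - 2*s^2 - s + 2)
(3) apply the feedback formula to A4, A5; result (s^2 - 4*s + 3)/(s^2 + 2*s - 7)
(4) sum the parallel branches [A1/(1-A1*(A2*A3))], [A4/(1-A4*A5)], A6, A7, which is the overall transfer function T(s) = C(s)/R(s) in lowest terms

Answer: (3*s^6 - 30*s^5 - 20*s^4 + 198*s^3 - 35*s^2 - 240*s + 76)/(4*s^6 + 8*s^5 - 48*s^4 - 40*s^3 + 156*s^2 + 32*s - 112)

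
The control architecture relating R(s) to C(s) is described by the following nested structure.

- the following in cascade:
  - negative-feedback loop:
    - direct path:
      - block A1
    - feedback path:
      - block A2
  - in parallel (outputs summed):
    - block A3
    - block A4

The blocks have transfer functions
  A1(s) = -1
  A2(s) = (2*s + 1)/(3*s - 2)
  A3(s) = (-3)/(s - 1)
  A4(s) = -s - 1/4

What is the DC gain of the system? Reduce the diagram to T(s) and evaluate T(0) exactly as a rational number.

The answer is -11/6.

Reasoning:
Step 1: reduce the feedback loop with forward A1 and return A2, giving (2 - 3*s)/(s - 3)
Step 2: add A3, A4 (parallel), giving (-4*s^2 + 3*s - 11)/(4*s - 4)
Step 3: cascade [A1/(1+A1*A2)], (A3+A4), giving (12*s^3 - 17*s^2 + 39*s - 22)/(4*s^2 - 16*s + 12)
Evaluating the step-3 result (the overall T(s)) at s = 0 gives T(0) = -22/12 = -11/6.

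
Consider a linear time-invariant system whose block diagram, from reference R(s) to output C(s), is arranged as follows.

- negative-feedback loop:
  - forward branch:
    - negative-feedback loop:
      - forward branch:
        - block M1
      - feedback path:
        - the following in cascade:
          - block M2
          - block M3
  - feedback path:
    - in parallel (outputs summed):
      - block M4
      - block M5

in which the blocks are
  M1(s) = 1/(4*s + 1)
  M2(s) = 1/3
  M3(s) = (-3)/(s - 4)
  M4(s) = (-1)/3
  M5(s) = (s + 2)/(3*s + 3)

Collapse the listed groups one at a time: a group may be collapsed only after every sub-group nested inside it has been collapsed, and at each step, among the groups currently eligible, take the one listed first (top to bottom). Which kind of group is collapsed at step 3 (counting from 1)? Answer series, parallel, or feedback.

[1] multiply M2, M3 (series)
[2] reduce the feedback loop with forward M1 and return (M2*M3)
[3] reduce the parallel group M4, M5
[4] apply the feedback formula to [M1/(1+M1*(M2*M3))], (M4+M5)
So the answer for step 3 is parallel.

Therefore the answer is parallel.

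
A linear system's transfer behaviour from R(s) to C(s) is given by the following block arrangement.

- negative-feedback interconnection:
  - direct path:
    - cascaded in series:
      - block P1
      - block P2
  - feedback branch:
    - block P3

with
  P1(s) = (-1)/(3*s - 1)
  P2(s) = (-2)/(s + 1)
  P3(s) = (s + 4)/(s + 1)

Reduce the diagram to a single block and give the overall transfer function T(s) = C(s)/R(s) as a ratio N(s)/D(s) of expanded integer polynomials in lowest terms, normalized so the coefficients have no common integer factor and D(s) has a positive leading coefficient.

Reducing step by step:

Step 1: cascade P1, P2: 2/(3*s^2 + 2*s - 1)
Step 2: collapse the loop ((P1*P2) forward, P3 return) - this is the overall T(s), already in the required normalized form

Answer: (2*s + 2)/(3*s^3 + 5*s^2 + 3*s + 7)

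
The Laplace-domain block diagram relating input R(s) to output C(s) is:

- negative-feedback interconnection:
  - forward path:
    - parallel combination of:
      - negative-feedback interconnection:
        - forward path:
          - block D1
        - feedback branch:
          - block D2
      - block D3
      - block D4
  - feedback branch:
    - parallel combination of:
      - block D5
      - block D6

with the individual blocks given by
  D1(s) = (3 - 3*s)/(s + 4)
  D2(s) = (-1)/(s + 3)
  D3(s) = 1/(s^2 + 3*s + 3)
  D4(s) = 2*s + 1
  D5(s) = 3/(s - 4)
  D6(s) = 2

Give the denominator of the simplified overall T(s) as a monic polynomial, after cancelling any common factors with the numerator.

Answer: s^6 + 39*s^5/4 + 53*s^4/4 - 71*s^3/2 - 273*s^2/2 - 725*s/4 - 423/4

Working:
Step 1. reduce the feedback loop with forward D1 and return D2: (-3*s^2 - 6*s + 9)/(s^2 + 10*s + 9)
Step 2. sum the parallel branches [D1/(1+D1*D2)], D3, D4: (2*s^5 + 24*s^4 + 82*s^3 + 139*s^2 + 130*s + 63)/(s^4 + 13*s^3 + 42*s^2 + 57*s + 27)
Step 3. add D5, D6 (parallel): (2*s - 5)/(s - 4)
Step 4. close the feedback loop around ([D1/(1+D1*D2)]+D3+D4), (D5+D6): (2*s^6 + 16*s^5 - 14*s^4 - 189*s^3 - 426*s^2 - 457*s - 252)/(4*s^6 + 39*s^5 + 53*s^4 - 142*s^3 - 546*s^2 - 725*s - 423)
The result of step 4 is T(s) in lowest terms. Its denominator has leading coefficient 4; dividing the denominator through by 4 makes it monic.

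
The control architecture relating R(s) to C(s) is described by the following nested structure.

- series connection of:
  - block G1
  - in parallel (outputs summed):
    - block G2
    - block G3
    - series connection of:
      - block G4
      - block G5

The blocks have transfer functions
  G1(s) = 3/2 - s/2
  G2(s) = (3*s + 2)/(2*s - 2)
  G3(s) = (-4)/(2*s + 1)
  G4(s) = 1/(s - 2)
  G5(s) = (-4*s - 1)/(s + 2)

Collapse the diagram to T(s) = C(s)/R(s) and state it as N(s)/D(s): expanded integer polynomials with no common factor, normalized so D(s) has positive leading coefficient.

Step 1. multiply G4, G5 (series) gives (-4*s - 1)/(s^2 - 4)
Step 2. reduce the parallel group G2, G3, (G4*G5) gives (6*s^4 - 17*s^3 - 10*s^2 + 14*s - 38)/(4*s^4 - 2*s^3 - 18*s^2 + 8*s + 8)
Step 3. multiply G1, (G2+G3+(G4*G5)) (series); the result is T(s) itself (integer coefficients, no common factor, positive leading denominator coefficient)

Therefore the answer is (-6*s^5 + 35*s^4 - 41*s^3 - 44*s^2 + 80*s - 114)/(8*s^4 - 4*s^3 - 36*s^2 + 16*s + 16).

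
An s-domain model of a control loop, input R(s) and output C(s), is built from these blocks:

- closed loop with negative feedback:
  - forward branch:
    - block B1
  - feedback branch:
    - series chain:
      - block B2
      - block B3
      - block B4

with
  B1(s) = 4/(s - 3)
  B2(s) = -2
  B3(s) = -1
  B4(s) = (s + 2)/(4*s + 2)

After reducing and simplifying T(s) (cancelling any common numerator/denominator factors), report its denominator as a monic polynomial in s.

The answer is s^2 - s/2 + 5/2.

Reasoning:
Step 1: multiply B2, B3, B4 (series) -> (s + 2)/(2*s + 1)
Step 2: close the feedback loop around B1, (B2*B3*B4) -> (8*s + 4)/(2*s^2 - s + 5)
The result of step 2 is T(s) in lowest terms. Its denominator has leading coefficient 2; dividing the denominator through by 2 makes it monic.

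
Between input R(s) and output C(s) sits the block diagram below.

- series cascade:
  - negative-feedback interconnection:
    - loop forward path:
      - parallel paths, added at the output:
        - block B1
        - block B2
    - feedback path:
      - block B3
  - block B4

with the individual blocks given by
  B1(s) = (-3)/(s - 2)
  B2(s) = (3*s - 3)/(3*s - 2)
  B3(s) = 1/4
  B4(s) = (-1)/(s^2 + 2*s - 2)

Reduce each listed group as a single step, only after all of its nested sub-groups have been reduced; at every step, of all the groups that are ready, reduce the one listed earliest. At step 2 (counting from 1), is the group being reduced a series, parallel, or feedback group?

[1] reduce the parallel group B1, B2
[2] close the feedback loop around (B1+B2), B3
[3] series reduction of [(B1+B2)/(1+(B1+B2)*B3)], B4
At step 2 the group reduced is feedback.

Hence the answer: feedback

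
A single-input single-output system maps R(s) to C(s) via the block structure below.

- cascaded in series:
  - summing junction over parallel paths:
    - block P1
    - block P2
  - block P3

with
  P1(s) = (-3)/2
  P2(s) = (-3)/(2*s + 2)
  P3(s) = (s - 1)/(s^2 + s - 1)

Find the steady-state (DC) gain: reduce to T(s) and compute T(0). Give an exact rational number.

(1) add P1, P2 (parallel) -> (-3*s - 6)/(2*s + 2)
(2) combine (P1+P2), P3 in series -> (-3*s^2 - 3*s + 6)/(2*s^3 + 4*s^2 - 2)
The step-2 result is T(s). Setting s = 0: T(0) = 6/(-2) = -3.

Hence the answer: -3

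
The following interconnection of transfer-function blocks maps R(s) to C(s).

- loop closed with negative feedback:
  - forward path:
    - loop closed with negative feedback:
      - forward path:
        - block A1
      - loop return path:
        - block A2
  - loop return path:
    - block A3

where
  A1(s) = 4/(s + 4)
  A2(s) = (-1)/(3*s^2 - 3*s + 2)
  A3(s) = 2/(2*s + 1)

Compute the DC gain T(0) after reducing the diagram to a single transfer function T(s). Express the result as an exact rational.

Answer: 2/5

Working:
1. collapse the loop (A1 forward, A2 return) -> (12*s^2 - 12*s + 8)/(3*s^3 + 9*s^2 - 10*s + 4)
2. close the feedback loop around [A1/(1+A1*A2)], A3 -> (24*s^3 - 12*s^2 + 4*s + 8)/(6*s^4 + 21*s^3 + 13*s^2 - 26*s + 20)
That last expression is T(s); at s = 0 only the constant terms survive, so T(0) = 8/20 = 2/5.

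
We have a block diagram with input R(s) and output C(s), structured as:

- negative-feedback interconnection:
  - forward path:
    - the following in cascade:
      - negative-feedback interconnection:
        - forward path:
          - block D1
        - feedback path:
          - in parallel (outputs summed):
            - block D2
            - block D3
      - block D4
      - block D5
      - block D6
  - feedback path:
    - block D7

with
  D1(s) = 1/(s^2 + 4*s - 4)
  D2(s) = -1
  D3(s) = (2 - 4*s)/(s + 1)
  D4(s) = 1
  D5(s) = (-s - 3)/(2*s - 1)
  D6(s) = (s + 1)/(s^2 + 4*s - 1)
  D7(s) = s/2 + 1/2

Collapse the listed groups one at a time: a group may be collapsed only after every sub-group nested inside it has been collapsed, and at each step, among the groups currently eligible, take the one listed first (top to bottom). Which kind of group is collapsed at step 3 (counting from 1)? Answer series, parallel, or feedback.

1. add D2, D3 (parallel)
2. reduce the feedback loop with forward D1 and return (D2+D3)
3. combine [D1/(1+D1*(D2+D3))], D4, D5, D6 in series
4. reduce the feedback loop with forward ([D1/(1+D1*(D2+D3))]*D4*D5*D6) and return D7
Step 3: series.

Final answer: series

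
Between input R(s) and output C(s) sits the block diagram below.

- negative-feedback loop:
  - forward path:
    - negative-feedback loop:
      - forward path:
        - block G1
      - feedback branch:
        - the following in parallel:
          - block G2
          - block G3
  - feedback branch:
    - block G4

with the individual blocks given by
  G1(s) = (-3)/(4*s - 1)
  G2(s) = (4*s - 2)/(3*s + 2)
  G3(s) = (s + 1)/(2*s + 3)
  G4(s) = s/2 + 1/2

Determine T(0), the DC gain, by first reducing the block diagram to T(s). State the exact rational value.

The answer is 6.

Reasoning:
Step 1. sum the parallel branches G2, G3, giving (11*s^2 + 13*s - 4)/(6*s^2 + 13*s + 6)
Step 2. feedback reduction of G1, (G2+G3), giving (-18*s^2 - 39*s - 18)/(24*s^3 + 13*s^2 - 28*s + 6)
Step 3. apply the feedback formula to [G1/(1+G1*(G2+G3))], G4, giving (-36*s^2 - 78*s - 36)/(30*s^3 - 31*s^2 - 113*s - 6)
That last expression is T(s); at s = 0 only the constant terms survive, so T(0) = -36/(-6) = 6.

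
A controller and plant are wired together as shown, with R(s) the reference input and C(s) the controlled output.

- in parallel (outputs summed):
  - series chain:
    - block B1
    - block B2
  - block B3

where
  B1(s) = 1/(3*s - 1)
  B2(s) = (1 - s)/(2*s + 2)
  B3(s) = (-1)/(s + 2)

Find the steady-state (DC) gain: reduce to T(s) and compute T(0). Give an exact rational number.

Reducing step by step:

1. combine B1, B2 in series -> (1 - s)/(6*s^2 + 4*s - 2)
2. add (B1*B2), B3 (parallel) -> (-7*s^2 - 5*s + 4)/(6*s^3 + 16*s^2 + 6*s - 4)
The step-2 result is T(s). Setting s = 0: T(0) = 4/(-4) = -1.

Answer: -1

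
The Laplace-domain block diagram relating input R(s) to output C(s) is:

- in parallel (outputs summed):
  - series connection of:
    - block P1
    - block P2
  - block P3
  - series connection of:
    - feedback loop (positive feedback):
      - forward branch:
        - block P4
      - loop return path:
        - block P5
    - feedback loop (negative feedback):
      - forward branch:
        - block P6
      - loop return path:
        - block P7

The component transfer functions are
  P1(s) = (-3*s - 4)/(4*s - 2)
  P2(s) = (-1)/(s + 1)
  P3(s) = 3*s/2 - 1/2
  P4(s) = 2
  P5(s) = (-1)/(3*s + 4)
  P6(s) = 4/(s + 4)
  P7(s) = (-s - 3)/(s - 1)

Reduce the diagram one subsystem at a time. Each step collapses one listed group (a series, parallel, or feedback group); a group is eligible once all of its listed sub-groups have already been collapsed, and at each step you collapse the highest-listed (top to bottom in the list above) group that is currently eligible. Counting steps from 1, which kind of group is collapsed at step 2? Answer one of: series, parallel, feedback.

Reducing step by step:

Step 1. combine P1, P2 in series
Step 2. collapse the loop (P4 forward, P5 return)
Step 3. reduce the feedback loop with forward P6 and return P7
Step 4. reduce the series chain [P4/(1-P4*P5)], [P6/(1+P6*P7)]
Step 5. add (P1*P2), P3, ([P4/(1-P4*P5)]*[P6/(1+P6*P7)]) (parallel)
At step 2 the group reduced is feedback.

Answer: feedback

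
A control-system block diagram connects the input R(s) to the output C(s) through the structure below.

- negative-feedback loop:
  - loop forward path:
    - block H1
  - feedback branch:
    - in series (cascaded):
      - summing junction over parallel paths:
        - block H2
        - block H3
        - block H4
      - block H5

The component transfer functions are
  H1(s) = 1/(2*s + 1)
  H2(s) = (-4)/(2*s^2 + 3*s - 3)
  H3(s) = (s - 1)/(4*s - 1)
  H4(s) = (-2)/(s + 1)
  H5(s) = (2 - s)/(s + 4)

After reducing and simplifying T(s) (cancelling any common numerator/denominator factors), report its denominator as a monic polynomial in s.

Reducing step by step:

[1] sum the parallel branches H2, H3, H4 -> (2*s^4 - 13*s^3 - 41*s^2 + 15*s + 1)/(8*s^4 + 18*s^3 - 5*s^2 - 12*s + 3)
[2] combine (H2+H3+H4), H5 in series -> (-2*s^5 + 17*s^4 + 15*s^3 - 97*s^2 + 29*s + 2)/(8*s^5 + 50*s^4 + 67*s^3 - 32*s^2 - 45*s + 12)
[3] reduce the feedback loop with forward H1 and return ((H2+H3+H4)*H5) -> (8*s^5 + 50*s^4 + 67*s^3 - 32*s^2 - 45*s + 12)/(16*s^6 + 106*s^5 + 201*s^4 + 18*s^3 - 219*s^2 + 8*s + 14)
Step 3 gives the fully reduced T(s), with no common factor left to cancel. The denominator's leading coefficient is 16, so divide each of its coefficients by 16 to get the monic form.

Answer: s^6 + 53*s^5/8 + 201*s^4/16 + 9*s^3/8 - 219*s^2/16 + s/2 + 7/8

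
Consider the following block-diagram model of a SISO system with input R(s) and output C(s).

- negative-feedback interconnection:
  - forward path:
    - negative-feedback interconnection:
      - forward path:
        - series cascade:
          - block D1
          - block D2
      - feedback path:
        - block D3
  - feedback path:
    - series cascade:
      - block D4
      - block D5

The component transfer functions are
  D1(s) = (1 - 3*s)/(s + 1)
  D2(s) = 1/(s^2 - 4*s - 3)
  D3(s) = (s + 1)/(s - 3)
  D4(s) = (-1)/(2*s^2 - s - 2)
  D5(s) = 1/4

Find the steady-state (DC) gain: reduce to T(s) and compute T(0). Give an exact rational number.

Step 1: multiply D1, D2 (series): (1 - 3*s)/(s^3 - 3*s^2 - 7*s - 3)
Step 2: reduce the feedback loop with forward (D1*D2) and return D3: (-3*s^2 + 10*s - 3)/(s^4 - 6*s^3 - s^2 + 16*s + 10)
Step 3: reduce the series chain D4, D5: (-1)/(8*s^2 - 4*s - 8)
Step 4: close the feedback loop around [(D1*D2)/(1+(D1*D2)*D3)], (D4*D5): (-24*s^4 + 92*s^3 - 40*s^2 - 68*s + 24)/(8*s^6 - 52*s^5 + 8*s^4 + 180*s^3 + 27*s^2 - 178*s - 77)
Step 4 gives the overall T(s). Then T(0) = 24/(-77) = -24/77.

Final answer: -24/77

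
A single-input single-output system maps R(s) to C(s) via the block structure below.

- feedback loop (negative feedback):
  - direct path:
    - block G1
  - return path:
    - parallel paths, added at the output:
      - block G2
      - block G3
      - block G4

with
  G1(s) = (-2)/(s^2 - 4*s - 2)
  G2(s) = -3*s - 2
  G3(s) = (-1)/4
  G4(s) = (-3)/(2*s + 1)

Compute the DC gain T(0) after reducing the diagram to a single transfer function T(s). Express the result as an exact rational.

Step 1: reduce the parallel group G2, G3, G4 gives (-24*s^2 - 30*s - 21)/(8*s + 4)
Step 2: collapse the loop (G1 forward, (G2+G3+G4) return) gives (-8*s - 4)/(4*s^3 + 10*s^2 + 14*s + 17)
The step-2 result is T(s). Setting s = 0: T(0) = -4/17.

Final answer: -4/17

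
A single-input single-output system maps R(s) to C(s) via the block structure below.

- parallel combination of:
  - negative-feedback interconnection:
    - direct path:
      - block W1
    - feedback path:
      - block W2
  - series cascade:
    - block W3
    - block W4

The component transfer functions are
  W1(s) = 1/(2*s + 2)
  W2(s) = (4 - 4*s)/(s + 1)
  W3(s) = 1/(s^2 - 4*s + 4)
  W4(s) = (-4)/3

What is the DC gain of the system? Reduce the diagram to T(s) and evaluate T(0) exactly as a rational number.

The answer is -1/6.

Reasoning:
[1] feedback reduction of W1, W2: (s + 1)/(2*s^2 + 6)
[2] combine W3, W4 in series: (-4)/(3*s^2 - 12*s + 12)
[3] sum the parallel branches [W1/(1+W1*W2)], (W3*W4): (3*s^3 - 17*s^2 - 12)/(6*s^4 - 24*s^3 + 42*s^2 - 72*s + 72)
That last expression is T(s); at s = 0 only the constant terms survive, so T(0) = -12/72 = -1/6.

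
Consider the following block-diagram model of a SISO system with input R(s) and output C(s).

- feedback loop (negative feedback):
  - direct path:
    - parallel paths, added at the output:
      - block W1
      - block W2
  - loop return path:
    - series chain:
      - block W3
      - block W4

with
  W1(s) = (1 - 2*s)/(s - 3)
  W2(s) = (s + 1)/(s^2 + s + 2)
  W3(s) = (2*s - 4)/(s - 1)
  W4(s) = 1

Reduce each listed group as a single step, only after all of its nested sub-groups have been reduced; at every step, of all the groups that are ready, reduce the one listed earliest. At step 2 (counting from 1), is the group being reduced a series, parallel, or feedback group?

(1) parallel reduction of W1, W2
(2) cascade W3, W4
(3) close the feedback loop around (W1+W2), (W3*W4)
Step 2: series.

Answer: series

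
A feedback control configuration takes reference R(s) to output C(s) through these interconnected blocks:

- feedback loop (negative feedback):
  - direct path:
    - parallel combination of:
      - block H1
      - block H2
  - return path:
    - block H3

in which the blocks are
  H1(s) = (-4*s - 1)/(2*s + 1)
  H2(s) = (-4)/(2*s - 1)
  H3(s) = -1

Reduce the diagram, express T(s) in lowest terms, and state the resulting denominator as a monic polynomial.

The answer is s^2 + s/2 + 1/6.

Reasoning:
Step 1: reduce the parallel group H1, H2; result (-8*s^2 - 6*s - 3)/(4*s^2 - 1)
Step 2: apply the feedback formula to (H1+H2), H3; result (-8*s^2 - 6*s - 3)/(12*s^2 + 6*s + 2)
Step 2 gives the fully reduced T(s), with no common factor left to cancel. The denominator's leading coefficient is 12, so divide each of its coefficients by 12 to get the monic form.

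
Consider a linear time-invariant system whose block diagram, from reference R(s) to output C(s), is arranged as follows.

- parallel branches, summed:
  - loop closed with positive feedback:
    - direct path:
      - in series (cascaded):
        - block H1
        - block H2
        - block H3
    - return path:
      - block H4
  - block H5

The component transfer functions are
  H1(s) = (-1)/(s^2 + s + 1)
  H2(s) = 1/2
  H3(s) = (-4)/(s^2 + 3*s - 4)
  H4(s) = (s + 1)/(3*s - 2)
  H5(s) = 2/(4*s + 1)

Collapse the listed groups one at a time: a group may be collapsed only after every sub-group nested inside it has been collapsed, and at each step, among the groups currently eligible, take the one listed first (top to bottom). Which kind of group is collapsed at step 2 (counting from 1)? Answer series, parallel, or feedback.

[1] cascade H1, H2, H3
[2] reduce the feedback loop with forward (H1*H2*H3) and return H4
[3] combine [(H1*H2*H3)/(1-(H1*H2*H3)*H4)], H5 in parallel
At step 2 the group reduced is feedback.

Answer: feedback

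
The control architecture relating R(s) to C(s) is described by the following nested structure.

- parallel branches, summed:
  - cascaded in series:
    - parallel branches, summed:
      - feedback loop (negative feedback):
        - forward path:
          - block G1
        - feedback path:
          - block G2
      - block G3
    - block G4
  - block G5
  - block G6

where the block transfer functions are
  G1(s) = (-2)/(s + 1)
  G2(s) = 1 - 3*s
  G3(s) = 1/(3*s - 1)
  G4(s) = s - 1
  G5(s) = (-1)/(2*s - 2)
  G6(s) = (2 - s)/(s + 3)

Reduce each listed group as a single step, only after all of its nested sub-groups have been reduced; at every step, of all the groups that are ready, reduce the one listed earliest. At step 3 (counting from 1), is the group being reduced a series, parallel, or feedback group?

Answer: series

Working:
Step 1 - collapse the loop (G1 forward, G2 return)
Step 2 - reduce the parallel group [G1/(1+G1*G2)], G3
Step 3 - series reduction of ([G1/(1+G1*G2)]+G3), G4
Step 4 - sum the parallel branches (([G1/(1+G1*G2)]+G3)*G4), G5, G6
At step 3 the group reduced is series.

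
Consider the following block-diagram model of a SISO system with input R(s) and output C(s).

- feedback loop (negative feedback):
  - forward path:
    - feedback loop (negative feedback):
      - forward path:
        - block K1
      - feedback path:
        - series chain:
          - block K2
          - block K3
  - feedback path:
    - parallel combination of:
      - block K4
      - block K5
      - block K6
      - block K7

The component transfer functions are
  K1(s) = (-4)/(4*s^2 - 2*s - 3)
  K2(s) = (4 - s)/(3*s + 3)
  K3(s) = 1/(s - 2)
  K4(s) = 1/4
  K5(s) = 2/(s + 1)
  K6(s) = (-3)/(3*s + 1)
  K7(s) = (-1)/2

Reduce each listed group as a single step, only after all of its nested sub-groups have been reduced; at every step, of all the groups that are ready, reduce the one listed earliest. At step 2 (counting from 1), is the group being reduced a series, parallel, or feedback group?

[1] multiply K2, K3 (series)
[2] close the feedback loop around K1, (K2*K3)
[3] reduce the parallel group K4, K5, K6, K7
[4] collapse the loop ([K1/(1+K1*(K2*K3))] forward, (K4+K5+K6+K7) return)
Step 2: feedback.

Therefore the answer is feedback.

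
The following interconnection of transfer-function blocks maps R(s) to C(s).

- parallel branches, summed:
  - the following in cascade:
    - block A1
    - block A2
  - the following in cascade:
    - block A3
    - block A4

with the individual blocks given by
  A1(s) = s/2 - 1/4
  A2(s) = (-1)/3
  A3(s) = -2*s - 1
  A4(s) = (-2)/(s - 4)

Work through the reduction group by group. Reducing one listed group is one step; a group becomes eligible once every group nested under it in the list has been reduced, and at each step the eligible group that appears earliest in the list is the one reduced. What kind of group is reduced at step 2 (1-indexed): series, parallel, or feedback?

Answer: series

Working:
[1] cascade A1, A2
[2] multiply A3, A4 (series)
[3] add (A1*A2), (A3*A4) (parallel)
At step 2 the group reduced is series.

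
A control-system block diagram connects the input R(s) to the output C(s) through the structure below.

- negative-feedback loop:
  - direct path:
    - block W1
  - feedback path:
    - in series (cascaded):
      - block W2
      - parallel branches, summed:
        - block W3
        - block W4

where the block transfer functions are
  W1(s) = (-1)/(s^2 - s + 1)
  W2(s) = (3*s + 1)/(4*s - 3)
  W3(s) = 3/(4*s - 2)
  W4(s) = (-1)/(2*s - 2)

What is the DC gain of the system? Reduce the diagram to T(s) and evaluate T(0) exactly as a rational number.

[1] combine W3, W4 in parallel -> (s - 2)/(4*s^2 - 6*s + 2)
[2] series reduction of W2, (W3+W4) -> (3*s^2 - 5*s - 2)/(16*s^3 - 36*s^2 + 26*s - 6)
[3] collapse the loop (W1 forward, (W2*(W3+W4)) return) -> (-16*s^3 + 36*s^2 - 26*s + 6)/(16*s^5 - 52*s^4 + 78*s^3 - 71*s^2 + 37*s - 4)
Evaluating the step-3 result (the overall T(s)) at s = 0 gives T(0) = 6/(-4) = -3/2.

Final answer: -3/2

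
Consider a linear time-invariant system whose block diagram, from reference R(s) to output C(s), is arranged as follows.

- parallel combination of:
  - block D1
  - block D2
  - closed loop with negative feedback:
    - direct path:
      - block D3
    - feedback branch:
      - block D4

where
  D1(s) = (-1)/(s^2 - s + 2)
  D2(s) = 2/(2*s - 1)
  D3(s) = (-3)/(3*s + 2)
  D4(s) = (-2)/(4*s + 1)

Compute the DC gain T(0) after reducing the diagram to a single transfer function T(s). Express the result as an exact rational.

Reducing step by step:

Step 1: feedback reduction of D3, D4; result (-12*s - 3)/(12*s^2 + 11*s + 8)
Step 2: reduce the parallel group D1, D2, [D3/(1+D3*D4)]; result (4*s^3 - 19*s^2 + 32*s + 46)/(24*s^5 - 14*s^4 + 43*s^3 + 7*s^2 + 18*s - 16)
That last expression is T(s); at s = 0 only the constant terms survive, so T(0) = 46/(-16) = -23/8.

Answer: -23/8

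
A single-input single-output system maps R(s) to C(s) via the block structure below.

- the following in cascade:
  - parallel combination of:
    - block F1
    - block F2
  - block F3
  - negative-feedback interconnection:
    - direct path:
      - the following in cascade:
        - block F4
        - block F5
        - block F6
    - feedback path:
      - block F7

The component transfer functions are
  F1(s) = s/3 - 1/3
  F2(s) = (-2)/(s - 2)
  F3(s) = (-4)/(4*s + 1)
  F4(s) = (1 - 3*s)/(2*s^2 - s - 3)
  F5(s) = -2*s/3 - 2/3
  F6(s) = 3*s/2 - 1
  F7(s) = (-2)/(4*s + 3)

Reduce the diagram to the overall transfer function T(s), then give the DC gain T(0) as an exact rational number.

First reduce the diagram to T(s).

Step 1: reduce the parallel group F1, F2 gives (s^2 - 3*s - 4)/(3*s - 6)
Step 2: cascade F4, F5, F6 gives (9*s^2 - 9*s + 2)/(6*s - 9)
Step 3: apply the feedback formula to (F4*F5*F6), F7 gives (36*s^3 - 9*s^2 - 19*s + 6)/(6*s^2 - 31)
Step 4: cascade (F1+F2), F3, [(F4*F5*F6)/(1+(F4*F5*F6)*F7)] gives (-144*s^5 + 468*s^4 + 544*s^3 - 396*s^2 - 232*s + 96)/(72*s^4 - 126*s^3 - 408*s^2 + 651*s + 186)
Step 4 gives the overall T(s). Then T(0) = 96/186 = 16/31.

Answer: 16/31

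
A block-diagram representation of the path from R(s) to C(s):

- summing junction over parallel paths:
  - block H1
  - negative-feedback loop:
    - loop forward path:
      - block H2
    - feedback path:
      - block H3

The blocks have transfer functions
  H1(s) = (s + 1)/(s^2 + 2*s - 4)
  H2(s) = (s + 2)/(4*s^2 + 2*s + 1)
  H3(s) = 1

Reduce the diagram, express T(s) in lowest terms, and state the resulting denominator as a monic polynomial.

Step 1. feedback reduction of H2, H3 = (s + 2)/(4*s^2 + 3*s + 3)
Step 2. reduce the parallel group H1, [H2/(1+H2*H3)] = (5*s^3 + 11*s^2 + 6*s - 5)/(4*s^4 + 11*s^3 - 7*s^2 - 6*s - 12)
That last expression is T(s), already simplified. Scaling its denominator by 1/4 (the reciprocal of the leading coefficient) yields the monic denominator.

Final answer: s^4 + 11*s^3/4 - 7*s^2/4 - 3*s/2 - 3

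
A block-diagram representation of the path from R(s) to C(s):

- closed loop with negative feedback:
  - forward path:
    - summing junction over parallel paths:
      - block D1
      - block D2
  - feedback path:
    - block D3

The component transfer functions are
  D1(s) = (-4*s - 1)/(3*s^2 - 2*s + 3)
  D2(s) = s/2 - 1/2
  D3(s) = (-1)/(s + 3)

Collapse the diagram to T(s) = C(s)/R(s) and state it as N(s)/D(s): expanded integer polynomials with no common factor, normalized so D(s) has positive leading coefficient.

First reduce the diagram to T(s).

[1] sum the parallel branches D1, D2, giving (3*s^3 - 5*s^2 - 3*s - 5)/(6*s^2 - 4*s + 6)
[2] reduce the feedback loop with forward (D1+D2) and return D3 - this is the overall T(s), already in the required normalized form

Answer: (3*s^4 + 4*s^3 - 18*s^2 - 14*s - 15)/(3*s^3 + 19*s^2 - 3*s + 23)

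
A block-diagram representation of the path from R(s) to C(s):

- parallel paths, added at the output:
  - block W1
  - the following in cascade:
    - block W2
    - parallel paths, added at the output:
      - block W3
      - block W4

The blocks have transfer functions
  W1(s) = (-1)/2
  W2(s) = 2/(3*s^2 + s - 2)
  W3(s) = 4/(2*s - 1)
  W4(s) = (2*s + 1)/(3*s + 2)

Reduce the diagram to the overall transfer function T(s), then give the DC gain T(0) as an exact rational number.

Reducing step by step:

1. reduce the parallel group W3, W4: (4*s^2 + 12*s + 7)/(6*s^2 + s - 2)
2. multiply W2, (W3+W4) (series): (8*s^2 + 24*s + 14)/(18*s^4 + 9*s^3 - 17*s^2 - 4*s + 4)
3. add W1, (W2*(W3+W4)) (parallel): (-18*s^4 - 9*s^3 + 33*s^2 + 52*s + 24)/(36*s^4 + 18*s^3 - 34*s^2 - 8*s + 8)
Evaluating the step-3 result (the overall T(s)) at s = 0 gives T(0) = 24/8 = 3.

Answer: 3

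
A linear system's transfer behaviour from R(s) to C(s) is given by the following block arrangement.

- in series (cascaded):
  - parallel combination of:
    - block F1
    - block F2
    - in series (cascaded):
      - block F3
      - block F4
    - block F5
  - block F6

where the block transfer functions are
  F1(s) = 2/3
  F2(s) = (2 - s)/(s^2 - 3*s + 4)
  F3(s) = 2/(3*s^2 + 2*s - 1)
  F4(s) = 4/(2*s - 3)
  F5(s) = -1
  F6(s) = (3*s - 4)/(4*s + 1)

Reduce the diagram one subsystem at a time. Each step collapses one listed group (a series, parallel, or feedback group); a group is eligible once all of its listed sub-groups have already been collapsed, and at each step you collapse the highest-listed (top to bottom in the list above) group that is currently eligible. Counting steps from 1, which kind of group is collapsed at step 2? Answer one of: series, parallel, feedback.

Step 1. cascade F3, F4
Step 2. add F1, F2, (F3*F4), F5 (parallel)
Step 3. series reduction of (F1+F2+(F3*F4)+F5), F6
The group at step 2 is a parallel group.

Therefore the answer is parallel.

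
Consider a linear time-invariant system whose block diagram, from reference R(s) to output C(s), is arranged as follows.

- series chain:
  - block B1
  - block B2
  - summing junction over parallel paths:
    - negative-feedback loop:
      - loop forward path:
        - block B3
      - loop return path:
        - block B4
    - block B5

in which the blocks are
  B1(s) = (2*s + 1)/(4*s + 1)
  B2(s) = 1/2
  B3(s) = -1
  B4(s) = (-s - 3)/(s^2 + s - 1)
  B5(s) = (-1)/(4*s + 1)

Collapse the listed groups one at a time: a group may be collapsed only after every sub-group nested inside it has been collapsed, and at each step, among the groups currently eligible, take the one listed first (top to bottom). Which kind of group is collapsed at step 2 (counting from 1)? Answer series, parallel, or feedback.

Answer: parallel

Working:
1. collapse the loop (B3 forward, B4 return)
2. reduce the parallel group [B3/(1+B3*B4)], B5
3. multiply B1, B2, ([B3/(1+B3*B4)]+B5) (series)
The group at step 2 is a parallel group.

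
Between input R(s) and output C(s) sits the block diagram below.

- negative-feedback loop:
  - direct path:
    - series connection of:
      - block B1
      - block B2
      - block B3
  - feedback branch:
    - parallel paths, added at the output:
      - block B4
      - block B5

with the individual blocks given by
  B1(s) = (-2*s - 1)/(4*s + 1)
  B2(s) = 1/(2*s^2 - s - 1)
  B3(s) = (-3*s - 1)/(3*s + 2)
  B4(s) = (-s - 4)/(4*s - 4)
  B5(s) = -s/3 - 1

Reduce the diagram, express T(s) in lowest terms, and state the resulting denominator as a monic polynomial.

Reducing step by step:

1. cascade B1, B2, B3, giving (3*s + 1)/(12*s^3 - s^2 - 9*s - 2)
2. parallel reduction of B4, B5, giving (-4*s^2 - 11*s)/(12*s - 12)
3. feedback reduction of (B1*B2*B3), (B4+B5), giving (36*s^2 - 24*s - 12)/(144*s^4 - 168*s^3 - 133*s^2 + 73*s + 24)
The result of step 3 is T(s) in lowest terms. Its denominator has leading coefficient 144; dividing the denominator through by 144 makes it monic.

Answer: s^4 - 7*s^3/6 - 133*s^2/144 + 73*s/144 + 1/6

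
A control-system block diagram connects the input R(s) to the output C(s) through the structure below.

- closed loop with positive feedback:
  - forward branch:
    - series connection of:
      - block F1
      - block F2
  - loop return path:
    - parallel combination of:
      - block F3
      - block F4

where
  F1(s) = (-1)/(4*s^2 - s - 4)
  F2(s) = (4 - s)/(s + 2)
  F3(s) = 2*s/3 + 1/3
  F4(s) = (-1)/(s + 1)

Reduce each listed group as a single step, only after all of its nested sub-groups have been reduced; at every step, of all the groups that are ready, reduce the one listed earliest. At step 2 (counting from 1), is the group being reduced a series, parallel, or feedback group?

(1) reduce the series chain F1, F2
(2) combine F3, F4 in parallel
(3) collapse the loop ((F1*F2) forward, (F3+F4) return)
At step 2 the group reduced is parallel.

Final answer: parallel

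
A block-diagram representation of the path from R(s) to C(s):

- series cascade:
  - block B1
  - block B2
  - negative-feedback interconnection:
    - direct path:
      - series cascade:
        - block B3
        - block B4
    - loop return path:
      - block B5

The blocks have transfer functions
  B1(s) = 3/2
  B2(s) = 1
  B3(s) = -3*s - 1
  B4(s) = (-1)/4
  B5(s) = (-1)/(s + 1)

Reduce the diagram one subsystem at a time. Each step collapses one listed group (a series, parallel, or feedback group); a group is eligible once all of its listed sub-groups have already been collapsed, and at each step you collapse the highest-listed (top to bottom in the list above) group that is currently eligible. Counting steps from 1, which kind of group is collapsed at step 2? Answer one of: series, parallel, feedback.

Answer: feedback

Working:
1. combine B3, B4 in series
2. reduce the feedback loop with forward (B3*B4) and return B5
3. combine B1, B2, [(B3*B4)/(1+(B3*B4)*B5)] in series
So the answer for step 2 is feedback.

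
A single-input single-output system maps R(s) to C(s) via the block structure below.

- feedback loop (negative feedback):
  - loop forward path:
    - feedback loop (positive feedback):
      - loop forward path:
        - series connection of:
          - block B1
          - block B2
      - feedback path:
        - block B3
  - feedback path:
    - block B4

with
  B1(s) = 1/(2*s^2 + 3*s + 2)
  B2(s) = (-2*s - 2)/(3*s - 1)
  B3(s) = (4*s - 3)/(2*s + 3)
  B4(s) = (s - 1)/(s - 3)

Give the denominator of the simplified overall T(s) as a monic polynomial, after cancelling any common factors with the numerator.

Answer: s^5 - s^4/3 - 65*s^3/12 - 26*s^2/3 - 29*s/12 + 7/2

Working:
Step 1: multiply B1, B2 (series), giving (-2*s - 2)/(6*s^3 + 7*s^2 + 3*s - 2)
Step 2: close the feedback loop around (B1*B2), B3, giving (-4*s^2 - 10*s - 6)/(12*s^4 + 32*s^3 + 35*s^2 + 7*s - 12)
Step 3: collapse the loop ([(B1*B2)/(1-(B1*B2)*B3)] forward, B4 return), giving (-4*s^3 + 2*s^2 + 24*s + 18)/(12*s^5 - 4*s^4 - 65*s^3 - 104*s^2 - 29*s + 42)
The result of step 3 is T(s) in lowest terms. Its denominator has leading coefficient 12; dividing the denominator through by 12 makes it monic.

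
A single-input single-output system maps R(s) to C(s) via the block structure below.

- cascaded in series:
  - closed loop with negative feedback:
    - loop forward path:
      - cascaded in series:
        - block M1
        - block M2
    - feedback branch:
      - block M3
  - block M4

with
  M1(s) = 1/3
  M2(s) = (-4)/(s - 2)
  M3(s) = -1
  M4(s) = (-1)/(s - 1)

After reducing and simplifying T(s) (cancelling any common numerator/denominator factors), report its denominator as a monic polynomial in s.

1. reduce the series chain M1, M2 gives (-4)/(3*s - 6)
2. reduce the feedback loop with forward (M1*M2) and return M3 gives (-4)/(3*s - 2)
3. reduce the series chain [(M1*M2)/(1+(M1*M2)*M3)], M4 gives 4/(3*s^2 - 5*s + 2)
The result of step 3 is T(s) in lowest terms. Its denominator has leading coefficient 3; dividing the denominator through by 3 makes it monic.

Hence the answer: s^2 - 5*s/3 + 2/3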